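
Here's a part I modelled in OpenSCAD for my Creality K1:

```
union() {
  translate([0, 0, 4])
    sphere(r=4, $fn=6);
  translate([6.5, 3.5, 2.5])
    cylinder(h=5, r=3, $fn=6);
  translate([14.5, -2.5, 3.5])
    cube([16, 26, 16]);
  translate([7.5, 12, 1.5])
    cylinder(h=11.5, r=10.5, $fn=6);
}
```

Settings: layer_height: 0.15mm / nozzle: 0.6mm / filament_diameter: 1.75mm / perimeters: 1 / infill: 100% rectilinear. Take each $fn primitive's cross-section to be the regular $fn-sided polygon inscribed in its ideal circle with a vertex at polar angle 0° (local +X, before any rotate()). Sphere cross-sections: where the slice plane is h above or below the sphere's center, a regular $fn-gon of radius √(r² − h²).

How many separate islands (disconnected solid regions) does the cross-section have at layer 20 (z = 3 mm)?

2

At z = 3 mm: the sphere: section is a regular 6-gon, circumradius = √(r²−h²) = √(4²−1²) = 3.873; the cylinder at (6.5, 3.5): section is a regular 6-gon, circumradius r=3; the cube at (14.5, -2.5) is not intersected at this z (z outside [3.5, 19.5]); the r=10.5 cylinder at (7.5, 12) gives a regular 6-gon of circumradius 10.5 (constant along its height); Merging all regions: the regions partially overlap (shared area 15.05 mm²), so overlapping operands fuse into one piece — 2 connected regions. Overall, the cross-section has 2 separate islands. Island count = 2.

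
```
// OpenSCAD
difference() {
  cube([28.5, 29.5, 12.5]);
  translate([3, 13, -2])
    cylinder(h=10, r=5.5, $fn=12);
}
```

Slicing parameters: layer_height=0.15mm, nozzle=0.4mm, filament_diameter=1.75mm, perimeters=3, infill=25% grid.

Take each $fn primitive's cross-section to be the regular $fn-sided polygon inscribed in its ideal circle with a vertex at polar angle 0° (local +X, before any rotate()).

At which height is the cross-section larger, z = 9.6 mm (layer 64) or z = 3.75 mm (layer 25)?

Layer 64 (z = 9.6): the 28.5×29.5 cube contributes its full rectangle (area 840.75 mm²); the cylinder at (3, 13) does not reach this height (z outside [-2, 8]); Taking the first minus the rest: none of the subtracted shapes is present at this height, so the 28.5×29.5 cube is unchanged — area = 840.75 mm². So its area = 840.75 mm². Layer 25 (z = 3.75): the cube (footprint 28.5×29.5) is included at this height (area 840.75 mm²); the cylinder at (3, 13): section is a regular 12-gon, circumradius r=5.5 (area = (12/2)·5.500²·sin(360°/12) = 90.75 mm²); After the difference (first − rest): starting from the 28.5×29.5 cube (840.75 mm²), the r=5.5 cylinder at (3, 13) partially overlaps it — only the 75.92 mm² overlap (of its 90.75 mm²) is removed, clipping the outline — area = 764.83 mm². So its area = 764.83 mm². Layer 64 is larger (840.75 vs 764.83 mm²).

layer 64 (z = 9.6 mm)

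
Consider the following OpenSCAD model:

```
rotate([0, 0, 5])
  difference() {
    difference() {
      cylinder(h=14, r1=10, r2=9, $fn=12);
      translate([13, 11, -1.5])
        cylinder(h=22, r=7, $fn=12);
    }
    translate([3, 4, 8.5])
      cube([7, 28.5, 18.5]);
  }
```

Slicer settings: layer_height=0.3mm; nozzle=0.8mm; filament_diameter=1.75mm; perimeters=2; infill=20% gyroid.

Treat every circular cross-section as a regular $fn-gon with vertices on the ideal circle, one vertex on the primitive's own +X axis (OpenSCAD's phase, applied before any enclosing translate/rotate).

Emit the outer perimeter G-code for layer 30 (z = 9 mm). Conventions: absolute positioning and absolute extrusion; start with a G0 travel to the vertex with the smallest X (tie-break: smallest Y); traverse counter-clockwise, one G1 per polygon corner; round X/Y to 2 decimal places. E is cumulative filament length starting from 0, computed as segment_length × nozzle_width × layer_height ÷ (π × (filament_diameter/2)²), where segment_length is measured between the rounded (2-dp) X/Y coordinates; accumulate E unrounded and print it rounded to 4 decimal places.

G0 X-9.32 Y-0.82 Z9.00
G1 X-7.66 Y-5.37 E0.4833
G1 X-3.95 Y-8.48 E0.9663
G1 X0.82 Y-9.32 E1.4496
G1 X5.37 Y-7.66 E1.9329
G1 X8.48 Y-3.95 E2.4159
G1 X9.32 Y0.82 E2.8992
G1 X7.91 Y4.71 E3.3120
G1 X2.64 Y4.25 E3.8399
G1 X2.24 Y8.78 E4.2937
G1 X-0.82 Y9.32 E4.6037
G1 X-5.37 Y7.66 E5.0870
G1 X-8.48 Y3.95 E5.5700
G1 X-9.32 Y-0.82 E6.0533

At z = 9 mm: the cone: at t=0.643 of its height the radius interpolates to r₁+(r₂−r₁)t = 9.357, giving a regular 12-gon of that circumradius; the r=7 cylinder at (13, 11) gives a regular 12-gon of circumradius 7 (constant along its height); Taking the first minus the rest: starting from the cone, the r=7 cylinder at (13, 11) misses the remaining region (no effect) — 1 connected region; the cube at (3, 4) (footprint 7×28.5) is included at this height; Subtracting the remaining from the first: starting from that combined region, the 7×28.5 cube at (3, 4) partially overlaps it — only the 15.52 mm² overlap (of its 199.50 mm²) is removed, clipping the outline — 1 connected region; (whole slice rotated 5° about Z — lengths, areas and connectivity unchanged). The outline is a single polygon with 13 vertices. Extrusion per mm of travel: 0.8 × 0.3 / (π × 0.875²) = 0.099780. Accumulating E over each segment gives final E = 6.0533.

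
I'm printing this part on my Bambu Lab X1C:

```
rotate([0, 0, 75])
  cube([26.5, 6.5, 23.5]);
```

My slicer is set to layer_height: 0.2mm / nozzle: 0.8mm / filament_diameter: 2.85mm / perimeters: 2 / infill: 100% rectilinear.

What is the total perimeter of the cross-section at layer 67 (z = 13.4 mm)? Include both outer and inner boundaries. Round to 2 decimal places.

At z = 13.4 mm: the cube is present — its section is the full 26.5×6.5 rectangle (perimeter 66.00 mm); (rotated 75° about Z; rotation is an isometry so areas/perimeters/island counts are preserved). Overall, the cross-section is a single solid region. Total boundary length (outer) = 66.00 mm.

66.00 mm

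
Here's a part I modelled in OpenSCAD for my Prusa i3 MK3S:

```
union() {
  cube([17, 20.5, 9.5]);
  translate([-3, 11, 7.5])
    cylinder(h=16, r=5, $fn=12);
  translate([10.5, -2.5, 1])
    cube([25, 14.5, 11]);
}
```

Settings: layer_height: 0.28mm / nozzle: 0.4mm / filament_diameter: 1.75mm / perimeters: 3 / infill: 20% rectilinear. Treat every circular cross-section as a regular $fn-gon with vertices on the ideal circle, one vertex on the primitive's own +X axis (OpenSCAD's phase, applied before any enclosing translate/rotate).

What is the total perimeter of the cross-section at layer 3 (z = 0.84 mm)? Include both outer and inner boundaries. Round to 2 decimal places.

At z = 0.84 mm: the cube (footprint 17×20.5) is included at this height (perimeter 75.00 mm); the cylinder at (-3, 11) is not intersected at this z (z outside [7.5, 23.5]); the cube at (10.5, -2.5) is absent (z outside [1, 12]); Taking the union: only the 17×20.5 cube is present, so the union is just that shape — boundary = 75.00 mm. Overall, the cross-section is a single solid region. Total boundary length (outer) = 75.00 mm.

75.00 mm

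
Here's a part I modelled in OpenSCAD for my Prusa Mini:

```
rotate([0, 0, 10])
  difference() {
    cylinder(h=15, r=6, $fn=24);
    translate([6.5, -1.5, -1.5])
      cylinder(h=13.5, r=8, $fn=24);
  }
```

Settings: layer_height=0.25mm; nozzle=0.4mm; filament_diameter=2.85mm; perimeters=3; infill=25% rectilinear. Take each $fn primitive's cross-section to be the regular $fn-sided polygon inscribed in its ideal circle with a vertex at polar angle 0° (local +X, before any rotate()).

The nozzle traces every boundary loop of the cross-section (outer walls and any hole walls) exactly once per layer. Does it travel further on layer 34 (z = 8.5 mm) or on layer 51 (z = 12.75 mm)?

layer 51 (z = 12.75 mm)

Layer 34 (z = 8.5): the r=6 cylinder gives a regular 24-gon of circumradius 6 (constant along its height) (perimeter = 2·24·6.000·sin(180°/24) = 37.59 mm); the r=8 cylinder at (6.5, -1.5) gives a regular 24-gon of circumradius 8 (constant along its height) (perimeter = 2·24·8.000·sin(180°/24) = 50.12 mm); Subtracting the remaining from the first: starting from the r=6 cylinder, the r=8 cylinder at (6.5, -1.5) partially overlaps it — only the 61.50 mm² overlap (of its 198.77 mm²) is removed, clipping the outline — boundary = 34.44 mm; (whole slice rotated 10° about Z — lengths, areas and connectivity unchanged). So its perimeter = 34.44 mm. Layer 51 (z = 12.75): the r=6 cylinder gives a regular 24-gon of circumradius 6 (constant along its height) (perimeter = 2·24·6.000·sin(180°/24) = 37.59 mm); the cylinder at (6.5, -1.5) is not intersected at this z (z outside [-1.5, 12]); After the difference (first − rest): none of the subtracted shapes is present at this height, so the r=6 cylinder is unchanged — boundary = 37.59 mm; (rotated 10° about Z; rotation is an isometry so areas/perimeters/island counts are preserved). So its perimeter = 37.59 mm. Layer 51 is larger (37.59 vs 34.44 mm).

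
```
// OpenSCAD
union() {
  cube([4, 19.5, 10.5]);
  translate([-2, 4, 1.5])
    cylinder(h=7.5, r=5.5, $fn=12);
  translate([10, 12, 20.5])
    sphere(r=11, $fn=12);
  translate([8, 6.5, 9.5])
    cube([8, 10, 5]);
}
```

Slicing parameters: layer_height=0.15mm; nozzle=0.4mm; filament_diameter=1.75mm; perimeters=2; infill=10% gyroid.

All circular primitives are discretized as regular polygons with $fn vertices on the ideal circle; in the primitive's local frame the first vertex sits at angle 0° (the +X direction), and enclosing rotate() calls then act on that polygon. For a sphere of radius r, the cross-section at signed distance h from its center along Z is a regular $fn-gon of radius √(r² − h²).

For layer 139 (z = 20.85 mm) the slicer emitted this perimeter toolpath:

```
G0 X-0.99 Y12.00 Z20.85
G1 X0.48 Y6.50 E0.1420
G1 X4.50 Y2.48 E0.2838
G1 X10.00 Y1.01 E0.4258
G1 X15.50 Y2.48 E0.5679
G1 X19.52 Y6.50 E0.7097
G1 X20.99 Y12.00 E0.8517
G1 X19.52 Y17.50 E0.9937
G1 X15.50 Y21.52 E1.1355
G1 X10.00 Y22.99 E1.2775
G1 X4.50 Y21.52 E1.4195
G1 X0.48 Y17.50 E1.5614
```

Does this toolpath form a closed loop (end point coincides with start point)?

Start point (G0): (-0.99, 12.00). End point (last G1): the path does not return to the start — open.

no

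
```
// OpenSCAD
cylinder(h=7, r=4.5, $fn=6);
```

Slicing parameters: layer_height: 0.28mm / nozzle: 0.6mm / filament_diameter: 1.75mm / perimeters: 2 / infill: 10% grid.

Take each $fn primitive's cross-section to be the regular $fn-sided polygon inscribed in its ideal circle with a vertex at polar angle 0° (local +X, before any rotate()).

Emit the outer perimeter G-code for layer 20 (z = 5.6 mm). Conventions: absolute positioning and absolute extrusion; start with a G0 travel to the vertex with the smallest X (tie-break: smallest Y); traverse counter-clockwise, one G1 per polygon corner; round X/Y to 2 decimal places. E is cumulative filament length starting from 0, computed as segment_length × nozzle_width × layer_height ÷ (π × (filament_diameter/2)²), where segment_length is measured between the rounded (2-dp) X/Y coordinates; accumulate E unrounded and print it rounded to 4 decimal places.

G0 X-4.50 Y0.00 Z5.60
G1 X-2.25 Y-3.90 E0.3145
G1 X2.25 Y-3.90 E0.6288
G1 X4.50 Y0.00 E0.9433
G1 X2.25 Y3.90 E1.2578
G1 X-2.25 Y3.90 E1.5721
G1 X-4.50 Y0.00 E1.8865

At z = 5.6 mm: the cylinder: section is a regular 6-gon, circumradius r=4.5. The outline is a single polygon with 6 vertices. Extrusion per mm of travel: 0.6 × 0.28 / (π × 0.875²) = 0.069846. Accumulating E over each segment gives final E = 1.8865.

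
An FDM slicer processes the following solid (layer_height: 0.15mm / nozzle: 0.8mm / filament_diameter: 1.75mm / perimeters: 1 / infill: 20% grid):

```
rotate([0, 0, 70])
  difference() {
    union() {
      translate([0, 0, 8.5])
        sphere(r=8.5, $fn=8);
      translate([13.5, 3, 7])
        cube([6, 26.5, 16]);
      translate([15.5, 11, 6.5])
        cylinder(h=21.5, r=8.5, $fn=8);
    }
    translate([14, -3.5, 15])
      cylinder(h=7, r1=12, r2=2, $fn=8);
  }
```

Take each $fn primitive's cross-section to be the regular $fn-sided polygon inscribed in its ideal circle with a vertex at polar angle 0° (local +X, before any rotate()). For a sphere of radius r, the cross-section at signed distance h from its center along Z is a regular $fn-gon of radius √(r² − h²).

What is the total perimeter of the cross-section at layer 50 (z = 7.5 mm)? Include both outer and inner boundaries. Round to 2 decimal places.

126.91 mm

At z = 7.5 mm: the sphere: section is a regular 8-gon, circumradius = √(r²−h²) = √(8.5²−1²) = 8.441 (perimeter = 2·8·8.441·sin(180°/8) = 51.68 mm); the cube at (13.5, 3) (footprint 6×26.5) is included at this height (perimeter 65.00 mm); the cylinder at (15.5, 11): section is a regular 8-gon, circumradius r=8.5 (perimeter = 2·8·8.500·sin(180°/8) = 52.04 mm); Taking the union: the regions partially overlap (shared area 93.11 mm²), so the edge portions inside another operand are dropped and the merged outline is re-measured after clipping — boundary = 126.91 mm; the cone at (14, -3.5) is not intersected at this z (z outside [15, 22]); After the difference (first − rest): none of the subtracted shapes is present at this height, so the result so far is unchanged — boundary = 126.91 mm; (rotated 70° about Z; rotation is an isometry so areas/perimeters/island counts are preserved). Overall, the cross-section has 2 separate islands. Total boundary length (outer) = 126.91 mm.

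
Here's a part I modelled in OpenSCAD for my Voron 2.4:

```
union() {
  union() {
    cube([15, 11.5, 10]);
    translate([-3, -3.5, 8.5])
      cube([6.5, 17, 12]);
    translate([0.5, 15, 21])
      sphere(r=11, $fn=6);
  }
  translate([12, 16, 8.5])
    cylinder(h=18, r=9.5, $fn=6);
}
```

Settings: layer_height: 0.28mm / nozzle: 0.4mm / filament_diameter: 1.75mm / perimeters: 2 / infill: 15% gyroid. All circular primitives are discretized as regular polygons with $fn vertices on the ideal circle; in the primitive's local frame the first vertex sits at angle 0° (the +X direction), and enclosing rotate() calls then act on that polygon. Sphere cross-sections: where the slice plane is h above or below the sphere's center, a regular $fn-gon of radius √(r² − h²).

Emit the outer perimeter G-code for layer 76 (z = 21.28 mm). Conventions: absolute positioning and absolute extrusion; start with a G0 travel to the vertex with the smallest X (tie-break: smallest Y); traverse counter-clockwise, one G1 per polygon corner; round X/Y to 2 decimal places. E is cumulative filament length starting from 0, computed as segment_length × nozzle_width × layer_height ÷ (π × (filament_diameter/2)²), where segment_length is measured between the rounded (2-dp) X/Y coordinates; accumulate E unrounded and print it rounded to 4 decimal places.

At z = 21.28 mm: the cube is not intersected at this z (z outside [0, 10]); the cube at (-3, -3.5) is not intersected at this z (z outside [8.5, 20.5]); the r=11 sphere at (0.5, 15) contributes a regular 6-gon of circumradius √(11²−0.28²) = 10.996; Merging all regions: only the r=11 sphere at (0.5, 15) is present, so the union is just that shape — 1 connected region; the r=9.5 cylinder at (12, 16) gives a regular 6-gon of circumradius 9.5 (constant along its height); Merging all regions: the regions partially overlap (shared area 69.80 mm²), so overlapping operands fuse into one piece — 1 connected region. The outline is a single polygon with 11 vertices. Extrusion per mm of travel: 0.4 × 0.28 / (π × 0.875²) = 0.046564. Accumulating E over each segment gives final E = 4.0544.

G0 X-10.50 Y15.00 Z21.28
G1 X-5.00 Y5.48 E0.5120
G1 X6.00 Y5.48 E1.0242
G1 X7.32 Y7.77 E1.1472
G1 X16.75 Y7.77 E1.5863
G1 X21.50 Y16.00 E2.0288
G1 X16.75 Y24.23 E2.4713
G1 X7.25 Y24.23 E2.9136
G1 X6.71 Y23.29 E2.9641
G1 X6.00 Y24.52 E3.0302
G1 X-5.00 Y24.52 E3.5425
G1 X-10.50 Y15.00 E4.0544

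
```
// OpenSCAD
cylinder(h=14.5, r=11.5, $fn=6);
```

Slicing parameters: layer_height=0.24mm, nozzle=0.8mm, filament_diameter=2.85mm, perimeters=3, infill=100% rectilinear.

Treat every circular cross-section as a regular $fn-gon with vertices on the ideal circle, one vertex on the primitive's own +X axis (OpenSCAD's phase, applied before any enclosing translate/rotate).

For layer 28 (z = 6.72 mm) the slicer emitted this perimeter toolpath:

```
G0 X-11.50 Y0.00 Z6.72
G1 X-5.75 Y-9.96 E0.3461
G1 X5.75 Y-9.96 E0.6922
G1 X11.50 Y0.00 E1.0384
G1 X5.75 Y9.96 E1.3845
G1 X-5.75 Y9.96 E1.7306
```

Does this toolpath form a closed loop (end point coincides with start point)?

Start point (G0): (-11.50, 0.00). End point (last G1): the path does not return to the start — open.

no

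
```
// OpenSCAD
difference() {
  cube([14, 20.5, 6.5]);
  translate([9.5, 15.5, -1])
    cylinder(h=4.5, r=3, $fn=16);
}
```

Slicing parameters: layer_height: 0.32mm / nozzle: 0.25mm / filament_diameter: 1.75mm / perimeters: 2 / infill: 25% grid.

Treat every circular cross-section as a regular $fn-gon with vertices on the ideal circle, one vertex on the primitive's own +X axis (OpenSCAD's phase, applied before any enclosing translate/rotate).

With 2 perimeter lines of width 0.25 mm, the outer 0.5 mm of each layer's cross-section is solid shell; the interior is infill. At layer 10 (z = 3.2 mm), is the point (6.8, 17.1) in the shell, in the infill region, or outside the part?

At z = 3.2 mm: the 14×20.5 cube contributes its full rectangle; the r=3 cylinder at (9.5, 15.5) gives a regular 16-gon of circumradius 3 (constant along its height); Subtracting the remaining from the first: starting from the 14×20.5 cube, the r=3 cylinder at (9.5, 15.5) lies wholly inside it (removes its full 27.55 mm² and its 18.73 mm outline becomes a hole wall) — 1 connected region with 1 hole. Overall, the cross-section is one region with 1 hole. The nearest boundary edge runs (7.38, 17.62)→(6.73, 16.65); distance from the point to it = 0.19 mm. The point is inside the cross-section, 0.19 mm from the nearest boundary — within the 0.5 mm shell band (2 × 0.25).

shell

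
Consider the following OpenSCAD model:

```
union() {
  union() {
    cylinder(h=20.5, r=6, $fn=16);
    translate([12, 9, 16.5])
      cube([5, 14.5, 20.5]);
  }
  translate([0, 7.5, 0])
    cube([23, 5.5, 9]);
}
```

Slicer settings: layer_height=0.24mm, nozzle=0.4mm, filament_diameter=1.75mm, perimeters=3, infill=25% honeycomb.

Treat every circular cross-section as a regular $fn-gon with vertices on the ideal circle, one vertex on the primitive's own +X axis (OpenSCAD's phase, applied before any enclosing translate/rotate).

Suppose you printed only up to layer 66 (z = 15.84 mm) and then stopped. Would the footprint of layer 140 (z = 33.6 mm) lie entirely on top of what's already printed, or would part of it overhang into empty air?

part overhangs

Compare the two slices. At z = 15.84: the r=6 cylinder contributes a regular 16-gon of circumradius 6 (area = (16/2)·6.000²·sin(360°/16) = 110.21 mm²); the cube at (12, 9) does not reach this height (z outside [16.5, 37]); Merging all regions: only the r=6 cylinder is present, so the union is just that shape — area = 110.21 mm²; the cube at (0, 7.5) is absent (z outside [0, 9]); Taking the union: only that combined region is present, so the union is just that shape — area = 110.21 mm². At z = 33.6: the cylinder does not reach this height (z outside [0, 20.5]); the cube at (12, 9) (footprint 5×14.5) is included at this height (area 72.50 mm²); Taking the union: only the 5×14.5 cube at (12, 9) is present, so the union is just that shape — area = 72.50 mm²; the cube at (0, 7.5) is not intersected at this z (z outside [0, 9]); Merging all regions: only the result so far is present, so the union is just that shape — area = 72.50 mm². Checking containment: at z = 33.6 the cross-section extends beyond the z = 15.84 cross-section by about 72.50 mm².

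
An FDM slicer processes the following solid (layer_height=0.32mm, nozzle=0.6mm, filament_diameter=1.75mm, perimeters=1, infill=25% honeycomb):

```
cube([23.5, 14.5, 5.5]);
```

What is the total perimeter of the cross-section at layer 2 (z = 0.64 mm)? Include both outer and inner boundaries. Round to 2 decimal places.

76.00 mm

At z = 0.64 mm: the 23.5×14.5 cube contributes its full rectangle (perimeter 76.00 mm). Overall, the cross-section is a single solid region. Total boundary length (outer) = 76.00 mm.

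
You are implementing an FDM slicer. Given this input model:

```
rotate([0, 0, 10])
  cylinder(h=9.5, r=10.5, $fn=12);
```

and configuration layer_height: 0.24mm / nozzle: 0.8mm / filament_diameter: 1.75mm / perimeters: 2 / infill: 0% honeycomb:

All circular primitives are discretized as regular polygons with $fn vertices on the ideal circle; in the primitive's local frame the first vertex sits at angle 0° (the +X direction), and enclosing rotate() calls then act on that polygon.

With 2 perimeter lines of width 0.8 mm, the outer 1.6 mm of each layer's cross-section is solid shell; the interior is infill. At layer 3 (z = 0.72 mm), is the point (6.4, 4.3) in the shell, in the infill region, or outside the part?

infill

At z = 0.72 mm: the cylinder: section is a regular 12-gon, circumradius r=10.5; (whole slice rotated 10° about Z — lengths, areas and connectivity unchanged). Overall, the cross-section is a single solid region. Undo the 10° rotation: the query point maps to (7.049, 3.123) in the un-rotated model frame. The nearest boundary edge runs (10.50, 0.00)→(9.09, 5.25); distance from the point to it = 2.52 mm. The point is inside the cross-section and 2.52 mm from the nearest boundary — more than the 1.6 mm shell width (2 × 0.8), so it's in the infill interior.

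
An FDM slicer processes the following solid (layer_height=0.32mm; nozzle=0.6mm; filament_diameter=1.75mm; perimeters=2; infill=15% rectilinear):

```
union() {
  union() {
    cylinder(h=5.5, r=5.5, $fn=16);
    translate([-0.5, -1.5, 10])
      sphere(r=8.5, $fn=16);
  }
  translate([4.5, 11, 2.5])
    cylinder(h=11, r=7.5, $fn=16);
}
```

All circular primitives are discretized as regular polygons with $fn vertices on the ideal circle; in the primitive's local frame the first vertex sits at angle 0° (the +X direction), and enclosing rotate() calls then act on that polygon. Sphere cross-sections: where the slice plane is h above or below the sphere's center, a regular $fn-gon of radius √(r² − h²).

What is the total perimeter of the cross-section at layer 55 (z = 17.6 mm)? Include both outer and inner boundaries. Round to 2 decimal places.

23.76 mm

At z = 17.6 mm: the cylinder is not intersected at this z (z outside [0, 5.5]); the r=8.5 sphere at (-0.5, -1.5) slices to a regular 16-gon of circumradius 3.807 (√(r²−h²) with h=7.6 from center) (perimeter = 2·16·3.807·sin(180°/16) = 23.76 mm); Taking the union: only the r=8.5 sphere at (-0.5, -1.5) is present, so the union is just that shape — boundary = 23.76 mm; the cylinder at (4.5, 11) does not reach this height (z outside [2.5, 13.5]); Combining (union): only that combined region is present, so the union is just that shape — boundary = 23.76 mm. Overall, the cross-section is a single solid region. Total boundary length (outer) = 23.76 mm.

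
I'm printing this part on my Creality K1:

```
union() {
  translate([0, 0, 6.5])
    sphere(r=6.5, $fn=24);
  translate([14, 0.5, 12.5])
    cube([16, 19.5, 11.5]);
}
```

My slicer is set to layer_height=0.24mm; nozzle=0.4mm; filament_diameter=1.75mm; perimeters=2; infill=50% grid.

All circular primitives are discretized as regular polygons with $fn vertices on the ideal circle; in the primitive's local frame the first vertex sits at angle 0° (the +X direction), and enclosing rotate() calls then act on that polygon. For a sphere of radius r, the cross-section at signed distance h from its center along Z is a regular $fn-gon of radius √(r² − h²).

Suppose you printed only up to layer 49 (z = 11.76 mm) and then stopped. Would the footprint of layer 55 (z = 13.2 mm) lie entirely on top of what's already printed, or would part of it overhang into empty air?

Compare the two slices. At z = 11.76: the r=6.5 sphere slices to a regular 24-gon of circumradius 3.819 (√(r²−h²) with h=5.26 from center) (area = (24/2)·3.819²·sin(360°/24) = 45.29 mm²); the cube at (14, 0.5) is absent (z outside [12.5, 24]); Taking the union: only the r=6.5 sphere is present, so the union is just that shape — area = 45.29 mm². At z = 13.2: the sphere does not reach this height (|z−center|=6.700 > r=6.5); the 16×19.5 cube at (14, 0.5) contributes its full rectangle (area 312.00 mm²); Merging all regions: only the 16×19.5 cube at (14, 0.5) is present, so the union is just that shape — area = 312.00 mm². Checking containment: at z = 13.2 the cross-section extends beyond the z = 11.76 cross-section by about 312.00 mm².

part overhangs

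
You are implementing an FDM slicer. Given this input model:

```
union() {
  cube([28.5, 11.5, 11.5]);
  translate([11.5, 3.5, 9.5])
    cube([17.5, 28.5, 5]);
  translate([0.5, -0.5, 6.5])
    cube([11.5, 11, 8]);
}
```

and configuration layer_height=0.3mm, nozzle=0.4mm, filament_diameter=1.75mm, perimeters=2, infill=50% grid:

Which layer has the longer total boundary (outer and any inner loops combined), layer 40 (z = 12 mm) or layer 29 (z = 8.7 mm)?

layer 40 (z = 12 mm)

Layer 40 (z = 12): the cube is not intersected at this z (z outside [0, 11.5]); the cube at (11.5, 3.5) (footprint 17.5×28.5) is included at this height (perimeter 92.00 mm); the 11.5×11 cube at (0.5, -0.5) contributes its full rectangle (perimeter 45.00 mm); Combining (union): the regions partially overlap (shared area 3.50 mm²), so the edge portions inside another operand are dropped and the merged outline is re-measured after clipping — boundary = 122.00 mm. So its perimeter = 122.00 mm. Layer 29 (z = 8.7): the cube is present — its section is the full 28.5×11.5 rectangle (perimeter 80.00 mm); the cube at (11.5, 3.5) does not reach this height (z outside [9.5, 14.5]); the 11.5×11 cube at (0.5, -0.5) contributes its full rectangle (perimeter 45.00 mm); Merging all regions: the regions partially overlap (shared area 120.75 mm²), so the edge portions inside another operand are dropped and the merged outline is re-measured after clipping — boundary = 81.00 mm. So its perimeter = 81.00 mm. Layer 40 is larger (122.00 vs 81.00 mm).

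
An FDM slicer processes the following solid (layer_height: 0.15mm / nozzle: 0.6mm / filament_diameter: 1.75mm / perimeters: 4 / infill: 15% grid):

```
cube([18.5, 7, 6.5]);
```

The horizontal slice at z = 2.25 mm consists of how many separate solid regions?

At z = 2.25 mm: the cube is present — its section is the full 18.5×7 rectangle. The result has 1 disconnected region.

1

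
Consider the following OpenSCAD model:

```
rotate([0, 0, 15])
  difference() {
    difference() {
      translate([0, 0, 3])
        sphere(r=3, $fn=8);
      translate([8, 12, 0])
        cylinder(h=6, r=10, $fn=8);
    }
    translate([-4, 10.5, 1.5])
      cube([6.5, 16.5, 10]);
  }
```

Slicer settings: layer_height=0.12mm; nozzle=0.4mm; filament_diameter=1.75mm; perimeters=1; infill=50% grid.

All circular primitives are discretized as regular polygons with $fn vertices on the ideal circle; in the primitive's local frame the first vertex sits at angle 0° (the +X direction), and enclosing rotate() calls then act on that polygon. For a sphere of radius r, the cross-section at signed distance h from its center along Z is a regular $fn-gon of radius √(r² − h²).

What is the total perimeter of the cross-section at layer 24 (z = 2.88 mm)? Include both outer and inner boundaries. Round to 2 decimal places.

18.35 mm

At z = 2.88 mm: the r=3 sphere contributes a regular 8-gon of circumradius √(3²−0.12²) = 2.998 (perimeter = 2·8·2.998·sin(180°/8) = 18.35 mm); the cylinder at (8, 12): section is a regular 8-gon, circumradius r=10 (perimeter = 2·8·10.000·sin(180°/8) = 61.23 mm); Subtracting the remaining from the first: starting from the r=3 sphere, the r=10 cylinder at (8, 12) misses the remaining region (no effect) — boundary = 18.35 mm; the cube at (-4, 10.5) (footprint 6.5×16.5) is included at this height (perimeter 46.00 mm); Subtracting the remaining from the first: starting from the result so far, the 6.5×16.5 cube at (-4, 10.5) misses the remaining region (no effect) — boundary = 18.35 mm; (whole slice rotated 15° about Z — lengths, areas and connectivity unchanged). Overall, the cross-section is a single solid region. Total boundary length (outer) = 18.35 mm.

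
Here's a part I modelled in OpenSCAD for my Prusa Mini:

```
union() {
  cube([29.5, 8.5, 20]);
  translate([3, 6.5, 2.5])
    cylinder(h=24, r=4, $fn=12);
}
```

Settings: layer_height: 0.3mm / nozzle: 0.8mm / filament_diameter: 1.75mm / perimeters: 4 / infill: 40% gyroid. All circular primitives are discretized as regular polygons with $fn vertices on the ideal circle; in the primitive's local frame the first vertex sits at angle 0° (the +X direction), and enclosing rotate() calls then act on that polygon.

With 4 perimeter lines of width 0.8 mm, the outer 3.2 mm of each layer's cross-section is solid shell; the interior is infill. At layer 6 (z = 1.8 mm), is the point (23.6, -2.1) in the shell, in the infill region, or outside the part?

At z = 1.8 mm: the cube is present — its section is the full 29.5×8.5 rectangle; the cylinder at (3, 6.5) is not intersected at this z (z outside [2.5, 26.5]); Merging all regions: only the 29.5×8.5 cube is present, so the union is just that shape — 1 connected region. Overall, the cross-section is a single solid region. The nearest boundary edge runs (0.00, 0.00)→(29.50, 0.00); distance from the point to it = 2.10 mm. The point is not inside any of the regions above, so it lies outside the cross-section (2.10 mm from the nearest boundary).

outside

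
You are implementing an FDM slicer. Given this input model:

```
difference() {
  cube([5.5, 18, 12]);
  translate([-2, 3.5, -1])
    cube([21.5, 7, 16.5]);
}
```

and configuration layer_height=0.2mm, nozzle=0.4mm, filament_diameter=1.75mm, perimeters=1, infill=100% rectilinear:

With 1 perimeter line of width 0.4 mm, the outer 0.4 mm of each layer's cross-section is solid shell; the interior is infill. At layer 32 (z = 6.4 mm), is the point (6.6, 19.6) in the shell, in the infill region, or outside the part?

At z = 6.4 mm: the cube (footprint 5.5×18) is included at this height; the cube at (-2, 3.5) (footprint 21.5×7) is included at this height; Subtracting the remaining from the first: starting from the 5.5×18 cube, the 21.5×7 cube at (-2, 3.5) partially overlaps it — only the 38.50 mm² overlap (of its 150.50 mm²) is removed, clipping the outline — 2 connected regions. Overall, the cross-section has 2 separate islands. The nearest boundary edge runs (5.50, 18.00)→(5.50, 10.50); distance from the point to it = 1.94 mm. The point is not inside any of the regions above, so it lies outside the cross-section (1.94 mm from the nearest boundary).

outside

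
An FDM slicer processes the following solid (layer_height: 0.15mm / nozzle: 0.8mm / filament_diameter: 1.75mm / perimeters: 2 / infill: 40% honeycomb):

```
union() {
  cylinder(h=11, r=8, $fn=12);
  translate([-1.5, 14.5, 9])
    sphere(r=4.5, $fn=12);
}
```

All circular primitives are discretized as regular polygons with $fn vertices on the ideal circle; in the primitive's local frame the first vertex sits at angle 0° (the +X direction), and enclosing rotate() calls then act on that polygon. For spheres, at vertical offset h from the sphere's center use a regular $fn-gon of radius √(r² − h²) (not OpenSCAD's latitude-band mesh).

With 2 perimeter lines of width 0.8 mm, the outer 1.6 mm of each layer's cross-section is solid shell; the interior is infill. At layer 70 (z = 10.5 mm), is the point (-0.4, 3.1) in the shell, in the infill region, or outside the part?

infill

At z = 10.5 mm: the r=8 cylinder contributes a regular 12-gon of circumradius 8; the sphere at (-1.5, 14.5): section is a regular 12-gon, circumradius = √(r²−h²) = √(4.5²−1.5²) = 4.243; Merging all regions: the 2 present regions are separate (no shared area or edge), so areas and boundary lengths simply add and each stays a separate island — 2 connected regions. Overall, the cross-section has 2 separate islands. The nearest boundary edge runs (-4.00, 6.93)→(0.00, 8.00); distance from the point to it = 4.63 mm. (Shell/infill is judged within the island containing the point — the largest one.) The point is inside the cross-section and 4.63 mm from the nearest boundary — more than the 1.6 mm shell width (2 × 0.8), so it's in the infill interior.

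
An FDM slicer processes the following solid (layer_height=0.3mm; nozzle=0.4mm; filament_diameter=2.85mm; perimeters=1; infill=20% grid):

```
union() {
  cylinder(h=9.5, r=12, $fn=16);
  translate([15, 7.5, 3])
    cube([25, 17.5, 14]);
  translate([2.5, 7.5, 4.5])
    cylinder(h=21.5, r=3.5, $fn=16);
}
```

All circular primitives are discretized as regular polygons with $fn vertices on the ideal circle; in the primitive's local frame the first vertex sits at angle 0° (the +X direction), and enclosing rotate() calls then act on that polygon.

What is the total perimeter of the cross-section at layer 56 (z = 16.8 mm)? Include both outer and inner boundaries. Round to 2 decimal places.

At z = 16.8 mm: the cylinder is absent (z outside [0, 9.5]); the cube at (15, 7.5) (footprint 25×17.5) is included at this height (perimeter 85.00 mm); the r=3.5 cylinder at (2.5, 7.5) gives a regular 16-gon of circumradius 3.5 (constant along its height) (perimeter = 2·16·3.500·sin(180°/16) = 21.85 mm); Taking the union: the 2 present regions are separate (no shared area or edge), so areas and boundary lengths simply add and each stays a separate island — boundary = 106.85 mm. Overall, the cross-section has 2 separate islands. Total boundary length (outer) = 106.85 mm.

106.85 mm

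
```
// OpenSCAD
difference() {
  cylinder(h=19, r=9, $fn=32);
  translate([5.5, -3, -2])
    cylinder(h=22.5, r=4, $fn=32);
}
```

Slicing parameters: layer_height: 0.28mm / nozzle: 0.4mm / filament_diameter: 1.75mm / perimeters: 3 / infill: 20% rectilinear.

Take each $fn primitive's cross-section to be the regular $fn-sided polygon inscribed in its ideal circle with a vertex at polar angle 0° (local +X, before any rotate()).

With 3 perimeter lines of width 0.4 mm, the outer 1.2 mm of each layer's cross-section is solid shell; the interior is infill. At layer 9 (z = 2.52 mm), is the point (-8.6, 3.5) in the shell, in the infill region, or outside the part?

At z = 2.52 mm: the r=9 cylinder contributes a regular 32-gon of circumradius 9; the cylinder at (5.5, -3): section is a regular 32-gon, circumradius r=4; Taking the first minus the rest: starting from the r=9 cylinder, the r=4 cylinder at (5.5, -3) partially overlaps it — only the 43.54 mm² overlap (of its 49.94 mm²) is removed, clipping the outline — 1 connected region. Overall, the cross-section is a single solid region. The nearest boundary edge runs (-8.83, 1.76)→(-8.31, 3.44); distance from the point to it = 0.29 mm. The point is not inside any of the regions above, so it lies outside the cross-section (0.29 mm from the nearest boundary).

outside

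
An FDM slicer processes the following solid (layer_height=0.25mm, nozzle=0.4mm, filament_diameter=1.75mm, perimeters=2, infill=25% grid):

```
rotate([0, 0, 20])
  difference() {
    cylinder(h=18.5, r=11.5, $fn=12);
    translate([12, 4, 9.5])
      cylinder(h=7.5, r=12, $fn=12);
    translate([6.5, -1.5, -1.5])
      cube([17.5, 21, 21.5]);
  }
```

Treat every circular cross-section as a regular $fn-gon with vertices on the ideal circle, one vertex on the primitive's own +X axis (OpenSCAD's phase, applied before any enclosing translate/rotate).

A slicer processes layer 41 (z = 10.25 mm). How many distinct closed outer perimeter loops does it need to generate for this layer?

1

At z = 10.25 mm: the cylinder: section is a regular 12-gon, circumradius r=11.5; the r=12 cylinder at (12, 4) contributes a regular 12-gon of circumradius 12; the 17.5×21 cube at (6.5, -1.5) contributes its full rectangle; Taking the first minus the rest: starting from the r=11.5 cylinder, the r=12 cylinder at (12, 4) partially overlaps it — only the 139.37 mm² overlap (of its 432.00 mm²) is removed, clipping the outline; the 17.5×21 cube at (6.5, -1.5) misses the remaining region (no effect) — 1 connected region; (rotated 20° about Z; rotation is an isometry so areas/perimeters/island counts are preserved). The result has 1 disconnected region.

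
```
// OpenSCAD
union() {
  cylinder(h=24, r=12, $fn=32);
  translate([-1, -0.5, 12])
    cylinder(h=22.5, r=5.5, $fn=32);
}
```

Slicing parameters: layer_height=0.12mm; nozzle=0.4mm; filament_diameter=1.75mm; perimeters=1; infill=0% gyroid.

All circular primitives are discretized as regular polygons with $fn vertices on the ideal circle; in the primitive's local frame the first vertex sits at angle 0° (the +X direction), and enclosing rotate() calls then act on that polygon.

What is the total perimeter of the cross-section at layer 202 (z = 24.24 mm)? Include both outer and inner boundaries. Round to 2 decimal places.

At z = 24.24 mm: the cylinder is not intersected at this z (z outside [0, 24]); the cylinder at (-1, -0.5): section is a regular 32-gon, circumradius r=5.5 (perimeter = 2·32·5.500·sin(180°/32) = 34.50 mm); Merging all regions: only the r=5.5 cylinder at (-1, -0.5) is present, so the union is just that shape — boundary = 34.50 mm. Overall, the cross-section is a single solid region. Total boundary length (outer) = 34.50 mm.

34.50 mm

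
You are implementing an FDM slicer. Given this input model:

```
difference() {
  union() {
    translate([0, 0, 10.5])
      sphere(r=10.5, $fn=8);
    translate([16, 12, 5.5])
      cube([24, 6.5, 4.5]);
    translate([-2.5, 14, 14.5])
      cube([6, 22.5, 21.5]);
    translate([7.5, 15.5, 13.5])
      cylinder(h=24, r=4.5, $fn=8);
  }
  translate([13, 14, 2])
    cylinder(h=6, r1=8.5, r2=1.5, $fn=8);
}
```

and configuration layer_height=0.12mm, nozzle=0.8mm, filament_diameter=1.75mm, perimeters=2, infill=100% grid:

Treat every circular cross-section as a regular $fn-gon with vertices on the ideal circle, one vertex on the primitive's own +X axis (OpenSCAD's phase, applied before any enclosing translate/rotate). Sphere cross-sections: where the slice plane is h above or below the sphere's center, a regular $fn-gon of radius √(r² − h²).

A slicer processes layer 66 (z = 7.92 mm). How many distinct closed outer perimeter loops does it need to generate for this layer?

At z = 7.92 mm: the sphere: section is a regular 8-gon, circumradius = √(r²−h²) = √(10.5²−2.58²) = 10.178; the cube at (16, 12) is present — its section is the full 24×6.5 rectangle; the cube at (-2.5, 14) is not intersected at this z (z outside [14.5, 36]); the cylinder at (7.5, 15.5) does not reach this height (z outside [13.5, 37.5]); Merging all regions: the 2 present regions are separate (no shared area or edge), so areas and boundary lengths simply add and each stays a separate island — 2 connected regions; the cone at (13, 14) contributes a regular 8-gon of circumradius 1.593 (interpolated between r1=8.5 and r2=1.5 at t=0.987); After the difference (first − rest): starting from that combined region, the cone at (13, 14) misses the remaining region (no effect) — 2 connected regions. The result has 2 disconnected regions.

2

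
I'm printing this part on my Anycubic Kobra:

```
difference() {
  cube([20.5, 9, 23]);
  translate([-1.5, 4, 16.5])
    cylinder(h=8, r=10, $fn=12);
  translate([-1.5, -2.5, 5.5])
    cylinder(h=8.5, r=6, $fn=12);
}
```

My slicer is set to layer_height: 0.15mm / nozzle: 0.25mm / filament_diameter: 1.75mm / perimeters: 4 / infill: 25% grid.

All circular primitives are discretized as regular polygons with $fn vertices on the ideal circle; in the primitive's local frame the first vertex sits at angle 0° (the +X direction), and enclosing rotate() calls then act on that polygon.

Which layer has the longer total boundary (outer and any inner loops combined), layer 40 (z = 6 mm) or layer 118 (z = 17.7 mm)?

layer 40 (z = 6 mm)

Layer 40 (z = 6): the cube (footprint 20.5×9) is included at this height (perimeter 59.00 mm); the cylinder at (-1.5, 4) does not reach this height (z outside [16.5, 24.5]); the cylinder at (-1.5, -2.5): section is a regular 12-gon, circumradius r=6 (perimeter = 2·12·6.000·sin(180°/12) = 37.27 mm); After the difference (first − rest): starting from the 20.5×9 cube, the r=6 cylinder at (-1.5, -2.5) partially overlaps it — only the 7.89 mm² overlap (of its 108.00 mm²) is removed, clipping the outline — boundary = 57.25 mm. So its perimeter = 57.25 mm. Layer 118 (z = 17.7): the cube (footprint 20.5×9) is included at this height (perimeter 59.00 mm); the r=10 cylinder at (-1.5, 4) contributes a regular 12-gon of circumradius 10 (perimeter = 2·12·10.000·sin(180°/12) = 62.12 mm); the cylinder at (-1.5, -2.5) is not intersected at this z (z outside [5.5, 14]); Taking the first minus the rest: starting from the 20.5×9 cube, the r=10 cylinder at (-1.5, 4) partially overlaps it — only the 71.01 mm² overlap (of its 300.00 mm²) is removed, clipping the outline — boundary = 44.73 mm. So its perimeter = 44.73 mm. Layer 40 is larger (57.25 vs 44.73 mm).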